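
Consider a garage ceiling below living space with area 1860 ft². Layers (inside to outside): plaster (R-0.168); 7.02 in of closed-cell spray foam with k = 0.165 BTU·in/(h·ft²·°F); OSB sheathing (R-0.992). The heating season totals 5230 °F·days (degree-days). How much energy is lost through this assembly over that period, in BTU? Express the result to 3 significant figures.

7.02/0.165 = 42.55
R_total = 0.168 + 42.55 + 0.992 = 43.71 ft²·°F·h/BTU
E = A × HDD × 24 / R = 1860 × 5230 × 24 / 43.71 = 5342000 BTU

5340000 BTU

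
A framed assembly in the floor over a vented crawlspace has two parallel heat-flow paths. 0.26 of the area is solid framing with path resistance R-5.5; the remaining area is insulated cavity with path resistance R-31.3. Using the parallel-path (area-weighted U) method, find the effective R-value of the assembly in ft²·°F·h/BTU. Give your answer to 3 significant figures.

U_eff = 0.74/31.3 + 0.26/5.5 = 0.02364 + 0.04727 = 0.07091
R_eff = 1/U_eff = 14.1 ft²·°F·h/BTU

14.1 ft²·°F·h/BTU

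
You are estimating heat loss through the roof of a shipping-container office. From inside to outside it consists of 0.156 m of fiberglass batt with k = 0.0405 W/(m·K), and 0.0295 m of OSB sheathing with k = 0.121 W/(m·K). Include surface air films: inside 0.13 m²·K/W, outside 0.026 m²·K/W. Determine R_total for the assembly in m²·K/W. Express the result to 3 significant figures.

4.25 m²·K/W

0.156/0.0405 = 3.852
0.0295/0.121 = 0.2438
R_total = 0.13 + 3.852 + 0.2438 + 0.026 = 4.252 m²·K/W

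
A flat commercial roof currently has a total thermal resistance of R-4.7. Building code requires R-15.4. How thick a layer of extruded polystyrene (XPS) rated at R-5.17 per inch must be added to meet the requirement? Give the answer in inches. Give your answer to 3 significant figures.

ΔR = 15.4 − 4.7 = 10.7 ft²·°F·h/BTU
L = ΔR / (R/in) = 10.7/5.17 = 2.07 in

2.07 in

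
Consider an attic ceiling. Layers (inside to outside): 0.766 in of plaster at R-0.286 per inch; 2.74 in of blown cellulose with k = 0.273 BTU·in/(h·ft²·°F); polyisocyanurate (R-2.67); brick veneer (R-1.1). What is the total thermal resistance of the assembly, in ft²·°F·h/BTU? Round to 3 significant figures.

0.766 × 0.286 = 0.2191
2.74/0.273 = 10.04
R_total = 0.2191 + 10.04 + 2.67 + 1.1 = 14.03 ft²·°F·h/BTU

14.0 ft²·°F·h/BTU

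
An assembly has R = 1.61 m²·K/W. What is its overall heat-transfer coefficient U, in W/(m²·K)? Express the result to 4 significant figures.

0.6211 W/(m²·K)

U = 1/R = 1/1.61 = 0.62112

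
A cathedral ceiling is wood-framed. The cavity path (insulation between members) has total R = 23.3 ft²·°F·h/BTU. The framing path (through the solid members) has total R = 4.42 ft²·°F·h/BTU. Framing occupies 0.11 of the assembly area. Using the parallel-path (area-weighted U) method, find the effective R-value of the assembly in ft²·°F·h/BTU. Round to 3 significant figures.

U_eff = 0.89/23.3 + 0.11/4.42 = 0.0382 + 0.02489 = 0.06308
R_eff = 1/U_eff = 15.85 ft²·°F·h/BTU

15.9 ft²·°F·h/BTU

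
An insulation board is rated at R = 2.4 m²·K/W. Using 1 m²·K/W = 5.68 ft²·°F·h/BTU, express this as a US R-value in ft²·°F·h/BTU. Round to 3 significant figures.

13.6 ft²·°F·h/BTU

R_US = 2.4 × 5.68 = 13.63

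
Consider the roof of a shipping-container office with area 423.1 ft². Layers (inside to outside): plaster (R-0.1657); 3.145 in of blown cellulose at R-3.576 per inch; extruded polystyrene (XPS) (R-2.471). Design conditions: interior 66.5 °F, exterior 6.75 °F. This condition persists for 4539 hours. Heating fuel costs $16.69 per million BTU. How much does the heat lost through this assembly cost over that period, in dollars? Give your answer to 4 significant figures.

3.145 × 3.576 = 11.247
R_total = 0.1657 + 11.247 + 2.471 = 13.883 ft²·°F·h/BTU
Q = 423.1 × (66.5 − 6.75) / 13.883 = 1820.9 BTU/h
E = 1820.9 × 4539 = 8265200 BTU
Cost = 8265200/10⁶ × 16.69 = $137.95

137.9 dollars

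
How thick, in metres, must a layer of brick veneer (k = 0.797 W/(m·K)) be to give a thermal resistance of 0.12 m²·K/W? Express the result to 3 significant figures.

0.0956 m

L = R·k = 0.12 × 0.797 = 0.09564 m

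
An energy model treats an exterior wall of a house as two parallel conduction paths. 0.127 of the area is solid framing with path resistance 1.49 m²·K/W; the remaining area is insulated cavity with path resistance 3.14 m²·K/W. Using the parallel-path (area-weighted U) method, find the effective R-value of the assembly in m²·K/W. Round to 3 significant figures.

2.75 m²·K/W

U_eff = 0.873/3.14 + 0.127/1.49 = 0.278 + 0.08523 = 0.3633
R_eff = 1/U_eff = 2.753 m²·K/W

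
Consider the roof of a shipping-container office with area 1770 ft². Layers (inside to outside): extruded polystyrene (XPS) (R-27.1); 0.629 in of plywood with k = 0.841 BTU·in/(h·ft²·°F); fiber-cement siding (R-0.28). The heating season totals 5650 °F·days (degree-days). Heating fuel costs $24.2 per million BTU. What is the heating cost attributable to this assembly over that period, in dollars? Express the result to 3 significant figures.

0.629/0.841 = 0.7479
R_total = 27.1 + 0.7479 + 0.28 = 28.13 ft²·°F·h/BTU
E = A × HDD × 24 / R = 1770 × 5650 × 24 / 28.13 = 8533000 BTU
Cost = 8533000/10⁶ × 24.2 = $206.5

206 dollars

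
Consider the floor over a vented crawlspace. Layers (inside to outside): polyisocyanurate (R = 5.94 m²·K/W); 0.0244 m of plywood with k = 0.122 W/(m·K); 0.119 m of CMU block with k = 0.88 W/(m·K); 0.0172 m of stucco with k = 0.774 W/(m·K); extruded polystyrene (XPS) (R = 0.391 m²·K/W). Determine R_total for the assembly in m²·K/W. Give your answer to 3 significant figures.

6.69 m²·K/W

0.0244/0.122 = 0.2
0.119/0.88 = 0.1352
0.0172/0.774 = 0.02222
R_total = 5.94 + 0.2 + 0.1352 + 0.02222 + 0.391 = 6.688 m²·K/W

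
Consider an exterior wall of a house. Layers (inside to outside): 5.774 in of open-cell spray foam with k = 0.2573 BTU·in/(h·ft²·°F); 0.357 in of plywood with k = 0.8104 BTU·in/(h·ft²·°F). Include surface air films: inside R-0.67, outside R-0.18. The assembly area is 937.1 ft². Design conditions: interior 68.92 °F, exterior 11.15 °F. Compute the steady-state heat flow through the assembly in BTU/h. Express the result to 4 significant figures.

2281 BTU/h

5.774/0.2573 = 22.441
0.357/0.8104 = 0.44052
R_total = 0.67 + 22.441 + 0.44052 + 0.18 = 23.731 ft²·°F·h/BTU
Q = A·ΔT/R = 937.1 × (68.92 − 11.15) / 23.731 = 2281.2 BTU/h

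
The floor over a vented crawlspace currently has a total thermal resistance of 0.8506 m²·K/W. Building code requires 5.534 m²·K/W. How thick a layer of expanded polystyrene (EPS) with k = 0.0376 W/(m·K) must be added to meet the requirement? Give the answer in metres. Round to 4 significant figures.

ΔR = 5.534 − 0.8506 = 4.6834 m²·K/W
L = ΔR × k = 4.6834 × 0.0376 = 0.1761 m

0.1761 m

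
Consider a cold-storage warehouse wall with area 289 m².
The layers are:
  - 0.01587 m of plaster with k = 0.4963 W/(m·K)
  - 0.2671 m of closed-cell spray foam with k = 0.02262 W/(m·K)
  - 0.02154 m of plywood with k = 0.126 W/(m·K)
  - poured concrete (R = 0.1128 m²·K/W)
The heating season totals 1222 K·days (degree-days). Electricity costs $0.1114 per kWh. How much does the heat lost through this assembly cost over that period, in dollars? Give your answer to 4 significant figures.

0.01587/0.4963 = 0.031977
0.2671/0.02262 = 11.808
0.02154/0.126 = 0.17095
R_total = 0.031977 + 11.808 + 0.17095 + 0.1128 = 12.124 m²·K/W
E = A × HDD × 24 / R / 1000 = 289 × 1222 × 24 / 12.124 / 1000 = 699.1 kWh
Cost = 699.1 × 0.1114 = $77.88

77.88 dollars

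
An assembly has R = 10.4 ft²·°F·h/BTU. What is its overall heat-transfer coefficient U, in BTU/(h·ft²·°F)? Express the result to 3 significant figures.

0.0962 BTU/(h·ft²·°F)

U = 1/R = 1/10.4 = 0.09615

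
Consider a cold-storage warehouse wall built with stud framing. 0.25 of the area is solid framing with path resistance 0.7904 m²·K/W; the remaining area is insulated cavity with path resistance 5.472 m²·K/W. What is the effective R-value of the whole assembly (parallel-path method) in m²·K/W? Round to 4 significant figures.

U_eff = 0.75/5.472 + 0.25/0.7904 = 0.13706 + 0.3163 = 0.45336
R_eff = 1/U_eff = 2.2058 m²·K/W

2.206 m²·K/W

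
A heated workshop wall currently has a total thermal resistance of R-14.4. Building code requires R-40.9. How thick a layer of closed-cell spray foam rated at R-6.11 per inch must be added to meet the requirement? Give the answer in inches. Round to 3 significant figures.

4.34 in

ΔR = 40.9 − 14.4 = 26.5 ft²·°F·h/BTU
L = ΔR / (R/in) = 26.5/6.11 = 4.337 in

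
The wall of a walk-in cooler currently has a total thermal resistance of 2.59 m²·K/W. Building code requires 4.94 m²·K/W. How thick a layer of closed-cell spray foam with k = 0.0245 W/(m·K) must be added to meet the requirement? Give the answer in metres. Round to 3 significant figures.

ΔR = 4.94 − 2.59 = 2.35 m²·K/W
L = ΔR × k = 2.35 × 0.0245 = 0.05758 m

0.0576 m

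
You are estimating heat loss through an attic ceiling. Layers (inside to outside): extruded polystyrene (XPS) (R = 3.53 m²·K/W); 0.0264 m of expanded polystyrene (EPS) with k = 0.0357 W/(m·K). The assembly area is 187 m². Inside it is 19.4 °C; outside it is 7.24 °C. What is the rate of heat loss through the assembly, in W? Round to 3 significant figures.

533 W

0.0264/0.0357 = 0.7395
R_total = 3.53 + 0.7395 = 4.269 m²·K/W
Q = A·ΔT/R = 187 × (19.4 − 7.24) / 4.269 = 532.6 W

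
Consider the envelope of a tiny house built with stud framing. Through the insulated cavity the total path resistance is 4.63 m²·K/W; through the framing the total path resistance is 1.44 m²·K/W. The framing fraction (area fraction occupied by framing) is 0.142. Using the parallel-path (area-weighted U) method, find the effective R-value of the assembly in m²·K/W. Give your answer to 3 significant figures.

3.52 m²·K/W

U_eff = 0.858/4.63 + 0.142/1.44 = 0.1853 + 0.09861 = 0.2839
R_eff = 1/U_eff = 3.522 m²·K/W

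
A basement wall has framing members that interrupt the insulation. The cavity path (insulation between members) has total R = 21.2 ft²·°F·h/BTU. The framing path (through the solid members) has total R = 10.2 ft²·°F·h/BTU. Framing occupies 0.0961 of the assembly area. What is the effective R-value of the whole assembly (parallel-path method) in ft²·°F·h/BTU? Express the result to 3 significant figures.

U_eff = 0.9039/21.2 + 0.0961/10.2 = 0.04264 + 0.009422 = 0.05206
R_eff = 1/U_eff = 19.21 ft²·°F·h/BTU

19.2 ft²·°F·h/BTU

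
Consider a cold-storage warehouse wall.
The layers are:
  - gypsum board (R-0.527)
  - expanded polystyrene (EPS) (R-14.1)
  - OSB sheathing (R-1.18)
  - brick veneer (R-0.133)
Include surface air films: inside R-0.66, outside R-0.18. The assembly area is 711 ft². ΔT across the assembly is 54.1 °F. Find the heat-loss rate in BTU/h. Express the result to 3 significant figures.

R_total = 0.66 + 0.527 + 14.1 + 1.18 + 0.133 + 0.18 = 16.78 ft²·°F·h/BTU
Q = A·ΔT/R = 711 × 54.1 / 16.78 = 2292 BTU/h

2290 BTU/h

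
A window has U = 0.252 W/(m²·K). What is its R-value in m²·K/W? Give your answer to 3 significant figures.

R = 1/U = 1/0.252 = 3.968

3.97 m²·K/W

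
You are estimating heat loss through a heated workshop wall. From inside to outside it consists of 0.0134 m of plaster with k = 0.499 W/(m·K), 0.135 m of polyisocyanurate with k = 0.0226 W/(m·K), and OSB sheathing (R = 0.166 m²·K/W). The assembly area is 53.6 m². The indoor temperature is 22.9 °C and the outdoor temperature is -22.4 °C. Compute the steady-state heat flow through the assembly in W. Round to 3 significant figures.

0.0134/0.499 = 0.02685
0.135/0.0226 = 5.973
R_total = 0.02685 + 5.973 + 0.166 = 6.166 m²·K/W
Q = A·ΔT/R = 53.6 × (22.9 − (-22.4)) / 6.166 = 393.8 W

394 W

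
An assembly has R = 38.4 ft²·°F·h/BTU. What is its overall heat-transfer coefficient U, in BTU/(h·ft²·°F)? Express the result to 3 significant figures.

U = 1/R = 1/38.4 = 0.02604

0.0260 BTU/(h·ft²·°F)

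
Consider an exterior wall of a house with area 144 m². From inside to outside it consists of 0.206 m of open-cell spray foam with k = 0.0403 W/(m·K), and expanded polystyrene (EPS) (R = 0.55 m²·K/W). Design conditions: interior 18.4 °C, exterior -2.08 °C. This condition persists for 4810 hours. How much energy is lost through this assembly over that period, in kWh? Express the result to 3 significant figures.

0.206/0.0403 = 5.112
R_total = 5.112 + 0.55 = 5.662 m²·K/W
Q = 144 × (18.4 − (-2.08)) / 5.662 = 520.9 W
E = 520.9 W × 4810 h / 1000 = 2505 kWh

2510 kWh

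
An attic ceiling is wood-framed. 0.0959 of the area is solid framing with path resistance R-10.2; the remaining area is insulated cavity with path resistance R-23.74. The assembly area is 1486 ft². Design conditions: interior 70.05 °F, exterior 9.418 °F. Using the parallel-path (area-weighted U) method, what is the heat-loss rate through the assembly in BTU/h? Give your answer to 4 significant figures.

4278 BTU/h

U_eff = 0.9041/23.74 + 0.0959/10.2 = 0.038083 + 0.009402 = 0.047485
R_eff = 1/U_eff = 21.059 ft²·°F·h/BTU
Q = 1486 × (70.05 − 9.418) / 21.059 = 4278.4 BTU/h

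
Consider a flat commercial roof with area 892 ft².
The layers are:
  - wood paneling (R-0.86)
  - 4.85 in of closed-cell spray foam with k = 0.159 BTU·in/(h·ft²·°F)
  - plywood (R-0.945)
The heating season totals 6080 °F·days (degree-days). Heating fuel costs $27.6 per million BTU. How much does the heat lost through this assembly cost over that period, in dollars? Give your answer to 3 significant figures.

111 dollars

4.85/0.159 = 30.5
R_total = 0.86 + 30.5 + 0.945 = 32.31 ft²·°F·h/BTU
E = A × HDD × 24 / R = 892 × 6080 × 24 / 32.31 = 4029000 BTU
Cost = 4029000/10⁶ × 27.6 = $111.2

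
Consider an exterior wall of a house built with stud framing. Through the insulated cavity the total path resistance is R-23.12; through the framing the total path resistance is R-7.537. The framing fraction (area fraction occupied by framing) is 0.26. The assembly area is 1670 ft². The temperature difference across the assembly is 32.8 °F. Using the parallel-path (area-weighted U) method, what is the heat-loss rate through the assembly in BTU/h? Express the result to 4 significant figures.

U_eff = 0.74/23.12 + 0.26/7.537 = 0.032007 + 0.034496 = 0.066503
R_eff = 1/U_eff = 15.037 ft²·°F·h/BTU
Q = 1670 × 32.8 / 15.037 = 3642.8 BTU/h

3643 BTU/h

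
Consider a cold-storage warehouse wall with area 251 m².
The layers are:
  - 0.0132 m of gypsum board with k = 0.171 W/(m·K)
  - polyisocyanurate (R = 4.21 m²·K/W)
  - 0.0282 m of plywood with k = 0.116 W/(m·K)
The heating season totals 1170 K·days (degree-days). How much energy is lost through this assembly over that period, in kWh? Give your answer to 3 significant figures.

1560 kWh

0.0132/0.171 = 0.07719
0.0282/0.116 = 0.2431
R_total = 0.07719 + 4.21 + 0.2431 = 4.53 m²·K/W
E = A × HDD × 24 / R / 1000 = 251 × 1170 × 24 / 4.53 / 1000 = 1556 kWh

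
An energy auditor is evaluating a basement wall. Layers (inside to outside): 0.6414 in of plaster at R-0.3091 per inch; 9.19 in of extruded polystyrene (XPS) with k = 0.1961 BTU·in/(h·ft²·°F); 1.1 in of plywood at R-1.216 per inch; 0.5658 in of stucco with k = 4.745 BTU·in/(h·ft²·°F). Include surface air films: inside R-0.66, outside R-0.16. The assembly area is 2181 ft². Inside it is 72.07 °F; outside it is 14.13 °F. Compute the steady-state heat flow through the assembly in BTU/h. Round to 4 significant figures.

2561 BTU/h

0.6414 × 0.3091 = 0.19826
9.19/0.1961 = 46.864
1.1 × 1.216 = 1.3376
0.5658/4.745 = 0.11924
R_total = 0.66 + 0.19826 + 46.864 + 1.3376 + 0.11924 + 0.16 = 49.339 ft²·°F·h/BTU
Q = A·ΔT/R = 2181 × (72.07 − 14.13) / 49.339 = 2561.2 BTU/h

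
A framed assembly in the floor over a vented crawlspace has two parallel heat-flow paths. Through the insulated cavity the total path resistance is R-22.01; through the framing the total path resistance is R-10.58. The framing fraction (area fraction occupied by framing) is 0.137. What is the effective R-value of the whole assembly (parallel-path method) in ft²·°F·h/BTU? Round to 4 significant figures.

19.17 ft²·°F·h/BTU

U_eff = 0.863/22.01 + 0.137/10.58 = 0.039209 + 0.012949 = 0.052158
R_eff = 1/U_eff = 19.172 ft²·°F·h/BTU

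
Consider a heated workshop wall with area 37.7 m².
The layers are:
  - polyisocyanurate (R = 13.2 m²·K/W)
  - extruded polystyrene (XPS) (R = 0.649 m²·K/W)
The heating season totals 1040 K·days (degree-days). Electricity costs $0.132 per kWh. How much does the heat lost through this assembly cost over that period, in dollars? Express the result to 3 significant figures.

R_total = 13.2 + 0.649 = 13.85 m²·K/W
E = A × HDD × 24 / R / 1000 = 37.7 × 1040 × 24 / 13.85 / 1000 = 67.95 kWh
Cost = 67.95 × 0.132 = $8.969

8.97 dollars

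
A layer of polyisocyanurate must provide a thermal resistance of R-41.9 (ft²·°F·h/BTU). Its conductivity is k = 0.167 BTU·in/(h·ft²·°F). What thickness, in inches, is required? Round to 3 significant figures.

L = R × k = 41.9 × 0.167 = 6.997 in

7.00 in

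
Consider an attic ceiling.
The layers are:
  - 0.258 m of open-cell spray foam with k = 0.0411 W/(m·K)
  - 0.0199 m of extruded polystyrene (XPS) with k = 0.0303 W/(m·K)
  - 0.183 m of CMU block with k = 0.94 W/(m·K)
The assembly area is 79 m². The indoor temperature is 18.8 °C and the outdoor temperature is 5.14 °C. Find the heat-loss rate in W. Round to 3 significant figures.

0.258/0.0411 = 6.277
0.0199/0.0303 = 0.6568
0.183/0.94 = 0.1947
R_total = 6.277 + 0.6568 + 0.1947 = 7.129 m²·K/W
Q = A·ΔT/R = 79 × (18.8 − 5.14) / 7.129 = 151.4 W

151 W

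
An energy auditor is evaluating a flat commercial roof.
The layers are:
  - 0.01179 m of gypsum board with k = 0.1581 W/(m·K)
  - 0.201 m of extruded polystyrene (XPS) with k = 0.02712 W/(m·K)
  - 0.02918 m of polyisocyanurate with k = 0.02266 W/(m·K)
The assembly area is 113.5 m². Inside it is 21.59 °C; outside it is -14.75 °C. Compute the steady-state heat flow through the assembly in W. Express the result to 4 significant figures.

470.1 W

0.01179/0.1581 = 0.074573
0.201/0.02712 = 7.4115
0.02918/0.02266 = 1.2877
R_total = 0.074573 + 7.4115 + 1.2877 = 8.7738 m²·K/W
Q = A·ΔT/R = 113.5 × (21.59 − (-14.75)) / 8.7738 = 470.1 W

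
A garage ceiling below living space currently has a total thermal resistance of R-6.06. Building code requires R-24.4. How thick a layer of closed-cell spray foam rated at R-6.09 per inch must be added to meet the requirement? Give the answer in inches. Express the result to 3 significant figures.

ΔR = 24.4 − 6.06 = 18.34 ft²·°F·h/BTU
L = ΔR / (R/in) = 18.34/6.09 = 3.011 in

3.01 in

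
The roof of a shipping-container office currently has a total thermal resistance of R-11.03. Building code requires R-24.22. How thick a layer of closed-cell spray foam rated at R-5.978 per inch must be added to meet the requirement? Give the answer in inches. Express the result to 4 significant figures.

ΔR = 24.22 − 11.03 = 13.19 ft²·°F·h/BTU
L = ΔR / (R/in) = 13.19/5.978 = 2.2064 in

2.206 in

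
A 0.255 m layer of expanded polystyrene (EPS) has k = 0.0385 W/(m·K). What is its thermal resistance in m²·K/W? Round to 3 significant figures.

R = L/k = 0.255/0.0385 = 6.623 m²·K/W

6.62 m²·K/W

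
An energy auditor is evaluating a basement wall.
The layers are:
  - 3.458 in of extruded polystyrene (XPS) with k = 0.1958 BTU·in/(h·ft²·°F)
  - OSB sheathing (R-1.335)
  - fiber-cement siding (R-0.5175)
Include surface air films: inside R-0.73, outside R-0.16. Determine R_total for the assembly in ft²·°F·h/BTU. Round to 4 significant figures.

20.40 ft²·°F·h/BTU

3.458/0.1958 = 17.661
R_total = 0.73 + 17.661 + 1.335 + 0.5175 + 0.16 = 20.403 ft²·°F·h/BTU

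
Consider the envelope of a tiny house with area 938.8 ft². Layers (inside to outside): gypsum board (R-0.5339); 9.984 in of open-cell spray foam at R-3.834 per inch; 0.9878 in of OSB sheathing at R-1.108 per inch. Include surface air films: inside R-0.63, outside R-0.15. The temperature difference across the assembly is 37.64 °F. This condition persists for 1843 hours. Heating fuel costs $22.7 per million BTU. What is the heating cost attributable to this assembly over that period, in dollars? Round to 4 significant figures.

36.33 dollars

9.984 × 3.834 = 38.279
0.9878 × 1.108 = 1.0945
R_total = 0.63 + 0.5339 + 38.279 + 1.0945 + 0.15 = 40.687 ft²·°F·h/BTU
Q = 938.8 × 37.64 / 40.687 = 868.49 BTU/h
E = 868.49 × 1843 = 1600600 BTU
Cost = 1600600/10⁶ × 22.7 = $36.334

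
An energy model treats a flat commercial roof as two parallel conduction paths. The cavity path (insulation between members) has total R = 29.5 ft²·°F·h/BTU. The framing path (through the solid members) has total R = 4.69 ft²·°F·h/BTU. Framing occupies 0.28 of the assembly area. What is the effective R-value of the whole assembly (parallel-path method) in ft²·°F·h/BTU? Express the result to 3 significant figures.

11.9 ft²·°F·h/BTU

U_eff = 0.72/29.5 + 0.28/4.69 = 0.02441 + 0.0597 = 0.08411
R_eff = 1/U_eff = 11.89 ft²·°F·h/BTU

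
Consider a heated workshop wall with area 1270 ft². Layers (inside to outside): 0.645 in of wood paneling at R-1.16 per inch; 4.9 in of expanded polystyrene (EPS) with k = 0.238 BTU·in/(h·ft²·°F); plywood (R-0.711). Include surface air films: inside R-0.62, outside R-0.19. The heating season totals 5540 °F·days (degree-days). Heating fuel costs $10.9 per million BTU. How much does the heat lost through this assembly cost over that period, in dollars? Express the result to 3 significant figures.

80.5 dollars

0.645 × 1.16 = 0.7482
4.9/0.238 = 20.59
R_total = 0.62 + 0.7482 + 20.59 + 0.711 + 0.19 = 22.86 ft²·°F·h/BTU
E = A × HDD × 24 / R = 1270 × 5540 × 24 / 22.86 = 7387000 BTU
Cost = 7387000/10⁶ × 10.9 = $80.52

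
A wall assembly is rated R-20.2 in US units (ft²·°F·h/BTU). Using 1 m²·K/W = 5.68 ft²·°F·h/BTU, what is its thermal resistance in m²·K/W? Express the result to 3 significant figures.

R_SI = 20.2/5.68 = 3.556

3.56 m²·K/W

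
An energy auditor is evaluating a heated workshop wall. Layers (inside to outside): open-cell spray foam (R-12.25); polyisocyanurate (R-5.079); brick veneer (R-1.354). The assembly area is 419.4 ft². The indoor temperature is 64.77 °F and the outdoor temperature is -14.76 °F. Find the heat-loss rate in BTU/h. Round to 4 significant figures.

R_total = 12.25 + 5.079 + 1.354 = 18.683 ft²·°F·h/BTU
Q = A·ΔT/R = 419.4 × (64.77 − (-14.76)) / 18.683 = 1785.3 BTU/h

1785 BTU/h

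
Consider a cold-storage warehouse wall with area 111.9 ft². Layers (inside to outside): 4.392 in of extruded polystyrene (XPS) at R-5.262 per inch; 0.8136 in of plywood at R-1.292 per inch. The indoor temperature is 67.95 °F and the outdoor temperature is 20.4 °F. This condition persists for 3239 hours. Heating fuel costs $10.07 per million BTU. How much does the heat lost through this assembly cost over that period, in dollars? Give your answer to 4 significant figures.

7.183 dollars

4.392 × 5.262 = 23.111
0.8136 × 1.292 = 1.0512
R_total = 23.111 + 1.0512 = 24.162 ft²·°F·h/BTU
Q = 111.9 × (67.95 − 20.4) / 24.162 = 220.22 BTU/h
E = 220.22 × 3239 = 713280 BTU
Cost = 713280/10⁶ × 10.07 = $7.1827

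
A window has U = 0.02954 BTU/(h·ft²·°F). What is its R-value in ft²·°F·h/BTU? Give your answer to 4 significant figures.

R = 1/U = 1/0.02954 = 33.852

33.85 ft²·°F·h/BTU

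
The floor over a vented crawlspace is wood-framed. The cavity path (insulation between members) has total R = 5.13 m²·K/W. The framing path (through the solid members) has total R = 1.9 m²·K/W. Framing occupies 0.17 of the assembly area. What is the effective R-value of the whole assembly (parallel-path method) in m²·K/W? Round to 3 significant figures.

3.98 m²·K/W

U_eff = 0.83/5.13 + 0.17/1.9 = 0.1618 + 0.08947 = 0.2513
R_eff = 1/U_eff = 3.98 m²·K/W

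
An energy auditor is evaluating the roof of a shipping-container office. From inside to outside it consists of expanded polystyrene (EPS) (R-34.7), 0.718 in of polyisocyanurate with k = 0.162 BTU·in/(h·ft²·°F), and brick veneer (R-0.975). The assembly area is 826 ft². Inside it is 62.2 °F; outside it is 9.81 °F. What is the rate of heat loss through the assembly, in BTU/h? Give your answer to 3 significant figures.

1080 BTU/h

0.718/0.162 = 4.432
R_total = 34.7 + 4.432 + 0.975 = 40.11 ft²·°F·h/BTU
Q = A·ΔT/R = 826 × (62.2 − 9.81) / 40.11 = 1079 BTU/h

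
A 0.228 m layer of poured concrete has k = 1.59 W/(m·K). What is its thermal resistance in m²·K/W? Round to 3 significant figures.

R = L/k = 0.228/1.59 = 0.1434 m²·K/W

0.143 m²·K/W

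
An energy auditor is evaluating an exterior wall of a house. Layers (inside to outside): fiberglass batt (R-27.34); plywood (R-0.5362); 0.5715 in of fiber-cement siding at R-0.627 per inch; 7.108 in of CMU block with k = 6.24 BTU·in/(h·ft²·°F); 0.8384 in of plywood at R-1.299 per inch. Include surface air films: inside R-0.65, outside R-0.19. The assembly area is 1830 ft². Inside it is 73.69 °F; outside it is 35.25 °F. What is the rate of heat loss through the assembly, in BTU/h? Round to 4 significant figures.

0.5715 × 0.627 = 0.35833
7.108/6.24 = 1.1391
0.8384 × 1.299 = 1.0891
R_total = 0.65 + 27.34 + 0.5362 + 0.35833 + 1.1391 + 1.0891 + 0.19 = 31.303 ft²·°F·h/BTU
Q = A·ΔT/R = 1830 × (73.69 − 35.25) / 31.303 = 2247.3 BTU/h

2247 BTU/h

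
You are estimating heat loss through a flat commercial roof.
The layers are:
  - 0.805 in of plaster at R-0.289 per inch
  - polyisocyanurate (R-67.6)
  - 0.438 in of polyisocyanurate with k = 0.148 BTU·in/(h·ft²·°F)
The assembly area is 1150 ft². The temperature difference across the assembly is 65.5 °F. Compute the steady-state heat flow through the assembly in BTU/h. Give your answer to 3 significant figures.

0.805 × 0.289 = 0.2326
0.438/0.148 = 2.959
R_total = 0.2326 + 67.6 + 2.959 = 70.79 ft²·°F·h/BTU
Q = A·ΔT/R = 1150 × 65.5 / 70.79 = 1064 BTU/h

1060 BTU/h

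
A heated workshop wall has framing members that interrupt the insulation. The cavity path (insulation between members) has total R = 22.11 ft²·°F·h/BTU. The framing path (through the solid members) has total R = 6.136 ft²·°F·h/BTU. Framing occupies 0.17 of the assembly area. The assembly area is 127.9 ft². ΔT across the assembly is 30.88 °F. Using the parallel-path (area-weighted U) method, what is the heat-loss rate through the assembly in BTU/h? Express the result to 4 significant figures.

U_eff = 0.83/22.11 + 0.17/6.136 = 0.03754 + 0.027705 = 0.065245
R_eff = 1/U_eff = 15.327 ft²·°F·h/BTU
Q = 127.9 × 30.88 / 15.327 = 257.69 BTU/h

257.7 BTU/h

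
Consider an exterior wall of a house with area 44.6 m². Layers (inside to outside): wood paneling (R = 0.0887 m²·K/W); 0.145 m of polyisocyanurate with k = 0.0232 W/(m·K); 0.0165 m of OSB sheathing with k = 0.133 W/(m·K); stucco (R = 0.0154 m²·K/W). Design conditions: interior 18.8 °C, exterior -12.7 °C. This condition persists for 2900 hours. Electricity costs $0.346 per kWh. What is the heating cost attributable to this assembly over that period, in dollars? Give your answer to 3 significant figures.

218 dollars

0.145/0.0232 = 6.25
0.0165/0.133 = 0.1241
R_total = 0.0887 + 6.25 + 0.1241 + 0.0154 = 6.478 m²·K/W
Q = 44.6 × (18.8 − (-12.7)) / 6.478 = 216.9 W
E = 216.9 W × 2900 h / 1000 = 628.9 kWh
Cost = 628.9 × 0.346 = $217.6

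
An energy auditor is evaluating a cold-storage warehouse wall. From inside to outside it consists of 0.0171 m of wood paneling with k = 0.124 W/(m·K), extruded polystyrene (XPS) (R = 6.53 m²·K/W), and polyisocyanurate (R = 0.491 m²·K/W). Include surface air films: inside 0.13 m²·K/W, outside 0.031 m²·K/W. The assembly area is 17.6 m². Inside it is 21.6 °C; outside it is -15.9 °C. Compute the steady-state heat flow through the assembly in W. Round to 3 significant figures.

0.0171/0.124 = 0.1379
R_total = 0.13 + 0.1379 + 6.53 + 0.491 + 0.031 = 7.32 m²·K/W
Q = A·ΔT/R = 17.6 × (21.6 − (-15.9)) / 7.32 = 90.17 W

90.2 W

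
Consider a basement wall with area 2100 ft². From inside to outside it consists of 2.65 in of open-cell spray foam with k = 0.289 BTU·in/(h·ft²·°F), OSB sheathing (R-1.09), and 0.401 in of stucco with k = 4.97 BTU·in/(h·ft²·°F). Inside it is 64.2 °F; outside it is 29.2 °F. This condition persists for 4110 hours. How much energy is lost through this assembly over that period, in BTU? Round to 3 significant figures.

29200000 BTU

2.65/0.289 = 9.17
0.401/4.97 = 0.08068
R_total = 9.17 + 1.09 + 0.08068 = 10.34 ft²·°F·h/BTU
Q = 2100 × (64.2 − 29.2) / 10.34 = 7108 BTU/h
E = 7108 × 4110 = 29210000 BTU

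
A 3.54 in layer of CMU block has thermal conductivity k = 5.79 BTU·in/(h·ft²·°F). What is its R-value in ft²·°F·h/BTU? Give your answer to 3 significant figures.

0.611 ft²·°F·h/BTU

R = L/k = 3.54/5.79 = 0.6114 ft²·°F·h/BTU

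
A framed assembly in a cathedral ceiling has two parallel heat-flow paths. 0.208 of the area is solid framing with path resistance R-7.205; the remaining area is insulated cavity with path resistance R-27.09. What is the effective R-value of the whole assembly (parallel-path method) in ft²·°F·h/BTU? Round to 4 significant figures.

17.21 ft²·°F·h/BTU

U_eff = 0.792/27.09 + 0.208/7.205 = 0.029236 + 0.028869 = 0.058105
R_eff = 1/U_eff = 17.21 ft²·°F·h/BTU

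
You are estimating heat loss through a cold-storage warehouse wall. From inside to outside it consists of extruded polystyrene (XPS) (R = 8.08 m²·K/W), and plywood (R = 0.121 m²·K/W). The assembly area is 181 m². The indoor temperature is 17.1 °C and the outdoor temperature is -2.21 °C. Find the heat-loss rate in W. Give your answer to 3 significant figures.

426 W

R_total = 8.08 + 0.121 = 8.201 m²·K/W
Q = A·ΔT/R = 181 × (17.1 − (-2.21)) / 8.201 = 426.2 W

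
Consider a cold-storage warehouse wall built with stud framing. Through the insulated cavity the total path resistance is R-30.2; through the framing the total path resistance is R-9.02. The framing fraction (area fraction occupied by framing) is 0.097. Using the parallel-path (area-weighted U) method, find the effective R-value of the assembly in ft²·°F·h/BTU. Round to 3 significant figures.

U_eff = 0.903/30.2 + 0.097/9.02 = 0.0299 + 0.01075 = 0.04065
R_eff = 1/U_eff = 24.6 ft²·°F·h/BTU

24.6 ft²·°F·h/BTU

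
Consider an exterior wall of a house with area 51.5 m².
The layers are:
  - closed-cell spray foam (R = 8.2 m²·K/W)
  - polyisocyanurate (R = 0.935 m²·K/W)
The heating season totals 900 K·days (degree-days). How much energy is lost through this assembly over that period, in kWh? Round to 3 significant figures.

122 kWh

R_total = 8.2 + 0.935 = 9.135 m²·K/W
E = A × HDD × 24 / R / 1000 = 51.5 × 900 × 24 / 9.135 / 1000 = 121.8 kWh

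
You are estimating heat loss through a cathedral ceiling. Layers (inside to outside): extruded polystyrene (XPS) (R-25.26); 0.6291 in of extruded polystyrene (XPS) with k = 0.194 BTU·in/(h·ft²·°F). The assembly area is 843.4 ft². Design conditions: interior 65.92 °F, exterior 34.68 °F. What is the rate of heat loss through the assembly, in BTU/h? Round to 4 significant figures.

0.6291/0.194 = 3.2428
R_total = 25.26 + 3.2428 = 28.503 ft²·°F·h/BTU
Q = A·ΔT/R = 843.4 × (65.92 − 34.68) / 28.503 = 924.39 BTU/h

924.4 BTU/h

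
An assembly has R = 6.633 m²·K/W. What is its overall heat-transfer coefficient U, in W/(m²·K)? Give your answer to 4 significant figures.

0.1508 W/(m²·K)

U = 1/R = 1/6.633 = 0.15076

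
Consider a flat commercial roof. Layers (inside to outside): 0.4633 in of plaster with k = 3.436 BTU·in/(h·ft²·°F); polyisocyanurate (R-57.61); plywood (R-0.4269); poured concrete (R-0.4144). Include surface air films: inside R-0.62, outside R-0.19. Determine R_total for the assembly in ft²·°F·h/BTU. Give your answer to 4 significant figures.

59.40 ft²·°F·h/BTU

0.4633/3.436 = 0.13484
R_total = 0.62 + 0.13484 + 57.61 + 0.4269 + 0.4144 + 0.19 = 59.396 ft²·°F·h/BTU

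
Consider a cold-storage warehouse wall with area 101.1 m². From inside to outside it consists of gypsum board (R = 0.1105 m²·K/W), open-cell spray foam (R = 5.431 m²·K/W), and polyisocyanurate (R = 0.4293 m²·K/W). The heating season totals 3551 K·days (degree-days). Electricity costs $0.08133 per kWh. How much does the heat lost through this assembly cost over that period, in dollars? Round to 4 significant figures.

117.4 dollars

R_total = 0.1105 + 5.431 + 0.4293 = 5.9708 m²·K/W
E = A × HDD × 24 / R / 1000 = 101.1 × 3551 × 24 / 5.9708 / 1000 = 1443 kWh
Cost = 1443 × 0.08133 = $117.36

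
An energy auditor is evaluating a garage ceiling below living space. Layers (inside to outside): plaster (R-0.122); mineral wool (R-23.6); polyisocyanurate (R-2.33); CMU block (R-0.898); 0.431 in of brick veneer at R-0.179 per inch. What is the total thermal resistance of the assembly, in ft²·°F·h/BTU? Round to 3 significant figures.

0.431 × 0.179 = 0.07715
R_total = 0.122 + 23.6 + 2.33 + 0.898 + 0.07715 = 27.03 ft²·°F·h/BTU

27.0 ft²·°F·h/BTU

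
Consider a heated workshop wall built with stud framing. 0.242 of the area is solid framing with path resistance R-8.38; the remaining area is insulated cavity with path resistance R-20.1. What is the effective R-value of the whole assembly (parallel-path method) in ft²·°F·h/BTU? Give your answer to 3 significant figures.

U_eff = 0.758/20.1 + 0.242/8.38 = 0.03771 + 0.02888 = 0.06659
R_eff = 1/U_eff = 15.02 ft²·°F·h/BTU

15.0 ft²·°F·h/BTU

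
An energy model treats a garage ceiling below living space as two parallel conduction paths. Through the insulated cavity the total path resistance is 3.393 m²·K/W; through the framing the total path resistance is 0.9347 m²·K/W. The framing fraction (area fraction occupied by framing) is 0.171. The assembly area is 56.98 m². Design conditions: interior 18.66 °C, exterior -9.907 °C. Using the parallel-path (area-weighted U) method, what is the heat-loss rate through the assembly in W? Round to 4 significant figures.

695.5 W

U_eff = 0.829/3.393 + 0.171/0.9347 = 0.24433 + 0.18295 = 0.42727
R_eff = 1/U_eff = 2.3404 m²·K/W
Q = 56.98 × (18.66 − (-9.907)) / 2.3404 = 695.49 W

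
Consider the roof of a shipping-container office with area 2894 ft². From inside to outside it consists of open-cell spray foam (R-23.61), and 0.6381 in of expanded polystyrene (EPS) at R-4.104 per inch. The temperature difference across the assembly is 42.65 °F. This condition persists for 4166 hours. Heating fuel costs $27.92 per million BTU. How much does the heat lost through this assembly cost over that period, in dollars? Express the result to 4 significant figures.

0.6381 × 4.104 = 2.6188
R_total = 23.61 + 2.6188 = 26.229 ft²·°F·h/BTU
Q = 2894 × 42.65 / 26.229 = 4705.9 BTU/h
E = 4705.9 × 4166 = 19605000 BTU
Cost = 19605000/10⁶ × 27.92 = $547.36

547.4 dollars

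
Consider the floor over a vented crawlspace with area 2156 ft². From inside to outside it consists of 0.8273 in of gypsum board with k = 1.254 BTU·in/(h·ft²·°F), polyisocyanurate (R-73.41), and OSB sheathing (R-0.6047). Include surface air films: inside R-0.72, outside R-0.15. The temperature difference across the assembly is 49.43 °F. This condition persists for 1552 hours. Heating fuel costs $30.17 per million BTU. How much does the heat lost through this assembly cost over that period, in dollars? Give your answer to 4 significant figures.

0.8273/1.254 = 0.65973
R_total = 0.72 + 0.65973 + 73.41 + 0.6047 + 0.15 = 75.544 ft²·°F·h/BTU
Q = 2156 × 49.43 / 75.544 = 1410.7 BTU/h
E = 1410.7 × 1552 = 2189400 BTU
Cost = 2189400/10⁶ × 30.17 = $66.055

66.05 dollars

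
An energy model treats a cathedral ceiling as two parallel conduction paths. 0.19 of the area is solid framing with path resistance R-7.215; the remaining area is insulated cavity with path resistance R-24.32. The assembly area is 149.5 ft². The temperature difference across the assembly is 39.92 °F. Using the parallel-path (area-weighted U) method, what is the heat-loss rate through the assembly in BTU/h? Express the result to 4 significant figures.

355.9 BTU/h

U_eff = 0.81/24.32 + 0.19/7.215 = 0.033306 + 0.026334 = 0.05964
R_eff = 1/U_eff = 16.767 ft²·°F·h/BTU
Q = 149.5 × 39.92 / 16.767 = 355.93 BTU/h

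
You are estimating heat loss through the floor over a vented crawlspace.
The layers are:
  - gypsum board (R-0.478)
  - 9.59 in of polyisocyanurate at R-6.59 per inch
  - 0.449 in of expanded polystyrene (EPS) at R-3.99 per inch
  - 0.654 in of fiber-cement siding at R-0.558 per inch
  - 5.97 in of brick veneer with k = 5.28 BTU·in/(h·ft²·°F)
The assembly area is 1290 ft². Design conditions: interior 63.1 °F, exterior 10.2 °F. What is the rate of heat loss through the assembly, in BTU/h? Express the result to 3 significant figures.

1020 BTU/h

9.59 × 6.59 = 63.2
0.449 × 3.99 = 1.792
0.654 × 0.558 = 0.3649
5.97/5.28 = 1.131
R_total = 0.478 + 63.2 + 1.792 + 0.3649 + 1.131 = 66.96 ft²·°F·h/BTU
Q = A·ΔT/R = 1290 × (63.1 − 10.2) / 66.96 = 1019 BTU/h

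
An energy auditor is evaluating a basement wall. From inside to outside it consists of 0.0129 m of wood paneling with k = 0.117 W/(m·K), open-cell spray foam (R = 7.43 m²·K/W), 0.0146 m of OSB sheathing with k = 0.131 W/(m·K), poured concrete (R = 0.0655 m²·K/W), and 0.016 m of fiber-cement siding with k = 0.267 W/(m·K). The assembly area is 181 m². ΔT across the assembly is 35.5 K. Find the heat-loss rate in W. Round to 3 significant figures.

826 W

0.0129/0.117 = 0.1103
0.0146/0.131 = 0.1115
0.016/0.267 = 0.05993
R_total = 0.1103 + 7.43 + 0.1115 + 0.0655 + 0.05993 = 7.777 m²·K/W
Q = A·ΔT/R = 181 × 35.5 / 7.777 = 826.2 W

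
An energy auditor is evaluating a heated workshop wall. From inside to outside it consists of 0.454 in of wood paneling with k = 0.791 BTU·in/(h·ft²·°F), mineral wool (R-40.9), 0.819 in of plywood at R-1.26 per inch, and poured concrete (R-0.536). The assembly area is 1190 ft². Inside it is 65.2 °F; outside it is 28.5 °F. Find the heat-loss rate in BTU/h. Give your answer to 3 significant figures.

0.454/0.791 = 0.574
0.819 × 1.26 = 1.032
R_total = 0.574 + 40.9 + 1.032 + 0.536 = 43.04 ft²·°F·h/BTU
Q = A·ΔT/R = 1190 × (65.2 − 28.5) / 43.04 = 1015 BTU/h

1010 BTU/h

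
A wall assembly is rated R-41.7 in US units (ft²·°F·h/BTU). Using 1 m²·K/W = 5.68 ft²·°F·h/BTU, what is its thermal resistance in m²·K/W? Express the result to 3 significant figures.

7.34 m²·K/W

R_SI = 41.7/5.68 = 7.342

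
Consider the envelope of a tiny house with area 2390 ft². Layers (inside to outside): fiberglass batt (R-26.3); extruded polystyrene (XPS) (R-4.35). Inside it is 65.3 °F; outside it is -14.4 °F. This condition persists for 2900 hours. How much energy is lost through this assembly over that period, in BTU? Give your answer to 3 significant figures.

R_total = 26.3 + 4.35 = 30.65 ft²·°F·h/BTU
Q = 2390 × (65.3 − (-14.4)) / 30.65 = 6215 BTU/h
E = 6215 × 2900 = 18020000 BTU

18000000 BTU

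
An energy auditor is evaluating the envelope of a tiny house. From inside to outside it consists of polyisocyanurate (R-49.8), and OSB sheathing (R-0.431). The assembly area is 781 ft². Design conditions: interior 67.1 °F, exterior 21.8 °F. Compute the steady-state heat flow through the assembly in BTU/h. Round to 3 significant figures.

R_total = 49.8 + 0.431 = 50.23 ft²·°F·h/BTU
Q = A·ΔT/R = 781 × (67.1 − 21.8) / 50.23 = 704.3 BTU/h

704 BTU/h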